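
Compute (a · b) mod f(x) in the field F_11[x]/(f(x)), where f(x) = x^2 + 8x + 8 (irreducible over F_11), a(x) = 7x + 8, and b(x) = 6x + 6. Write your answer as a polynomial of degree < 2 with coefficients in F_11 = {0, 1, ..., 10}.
a · b ≡ 7x + 9 (mod f(x))

Multiply in F_11[x]: a(x)·b(x) = (7x + 8)·(6x + 6) = 9x^2 + 2x + 4. This has degree ≥ 2, so divide by f(x) over F_11: 9x^2 + 2x + 4 = (9)·(x^2 + 8x + 8) + (7x + 9). Hence a·b ≡ 7x + 9 (mod f). (F_11[x]/(f) is a field with 11^2 = 121 elements since f is irreducible of degree 2.)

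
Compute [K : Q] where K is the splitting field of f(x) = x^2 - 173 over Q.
[K : Q] = 2

f(x) = x^2 - 173 factors as (x - √173)(x + √173). The splitting field is K = Q(√173). Since 173 is squarefree and > 1, it is not a perfect square, so x^2 - 173 is irreducible over Q and [Q(√173) : Q] = 2. Hence [K : Q] = 2.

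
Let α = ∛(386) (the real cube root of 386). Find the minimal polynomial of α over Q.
m_α(x) = x^3 - 386

α satisfies α^3 = 386, so x^3 - 386 annihilates α. By the rational root test, a rational root p/q (in lowest terms) of x^3 - 386 would satisfy p^3 = 386 q^3, forcing q = 1 and p^3 = 386; but 386 is not a perfect cube, contradiction. A monic cubic over Q with no rational root is irreducible (any nontrivial factorization would include a linear factor). Hence x^3 - 386 is the minimal polynomial of α, and in particular [Q(α):Q] = 3.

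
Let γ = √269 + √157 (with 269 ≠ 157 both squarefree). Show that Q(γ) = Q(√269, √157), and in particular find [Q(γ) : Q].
[Q(γ) : Q] = 4 (equivalently, Q(γ) = Q(√269, √157))

Obviously Q(γ) ⊆ Q(√269, √157), and [Q(√269, √157):Q] = 4 (since 269, 157 are distinct squarefree integers > 1 with 42233 not a perfect square). To show equality we compute the minimal polynomial of γ. From γ = √269 + √157: γ^2 = 269 + 2√(42233) + 157 = 426 + 2√(42233), so γ^2 - 426 = 2√(42233); squaring, (γ^2 - 426)^2 = 4·42233, i.e. γ^4 - 852γ^2 + 181476 - 168932 = 0, i.e. γ^4 - 852γ^2 + 12544 = 0. So γ is a root of x^4 - 852x^2 + 12544. This polynomial is irreducible over Q: it has no rational root (each ±√269 ± √157 is irrational), and any factorization into two quadratics over Q would force √(42233) ∈ Q (pairing opposite roots) or √269, √157 ∈ Q (other pairings), all impossible. Hence [Q(γ):Q] = 4 = [Q(√269, √157):Q], so Q(γ) = Q(√269, √157).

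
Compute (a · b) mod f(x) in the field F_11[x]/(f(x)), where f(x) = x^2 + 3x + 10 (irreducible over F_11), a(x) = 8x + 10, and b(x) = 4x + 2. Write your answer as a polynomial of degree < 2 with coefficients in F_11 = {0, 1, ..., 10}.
a · b ≡ 4x + 8 (mod f(x))

Multiply in F_11[x]: a(x)·b(x) = (8x + 10)·(4x + 2) = 10x^2 + x + 9. This has degree ≥ 2, so divide by f(x) over F_11: 10x^2 + x + 9 = (10)·(x^2 + 3x + 10) + (4x + 8). Hence a·b ≡ 4x + 8 (mod f). (F_11[x]/(f) is a field with 11^2 = 121 elements since f is irreducible of degree 2.)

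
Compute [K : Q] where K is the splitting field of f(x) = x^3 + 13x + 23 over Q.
[K : Q] = 6

By the rational root test, any rational root of the monic integer polynomial f(x) = x^3 + 13x + 23 must be an integer dividing the constant term 23, i.e. one of ±{1, 23}. Evaluating: f(1) = 37, f(-1) = 9, f(23) = 12489, f(-23) = -12443; none is 0, so f has no rational root and is therefore irreducible over Q (a cubic with no linear factor over a field is irreducible). For an irreducible cubic, the Galois group is A_3 or S_3 according as the discriminant disc(f) = -4a^3 - 27b^2 = -4·(13)^3 - 27·(23)^2 = -23071 is or is not a square in Q. Here disc(f) = -23071 is not a perfect square in Q, so the Galois group of f over Q is not contained in A_3 and must be all of S_3. The splitting field has degree |S_3| = 6 over Q, so [K : Q] = 6.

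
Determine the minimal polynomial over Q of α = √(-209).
m_α(x) = x^2 + 209

α satisfies α^2 + 209 = 0, so x^2 + 209 annihilates α. Since d = -209 is squarefree and ≠ 1, it is not a perfect square in Q, so x^2 + 209 has no rational root and is therefore irreducible over Q (a degree-2 polynomial over a field is irreducible iff it has no root). Hence m_α(x) = x^2 + 209.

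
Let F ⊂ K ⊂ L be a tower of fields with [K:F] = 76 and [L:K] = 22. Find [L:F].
[L:F] = 1672

The tower law says that for any tower of field extensions F ⊂ K ⊂ L with finite degrees, [L:F] = [L:K] · [K:F]. Here this gives [L:F] = 22 · 76 = 1672.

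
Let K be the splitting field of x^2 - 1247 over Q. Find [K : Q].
[K : Q] = 2

f(x) = x^2 - 1247 factors as (x - √1247)(x + √1247). The splitting field is K = Q(√1247). Since 1247 is squarefree and > 1, it is not a perfect square, so x^2 - 1247 is irreducible over Q and [Q(√1247) : Q] = 2. Hence [K : Q] = 2.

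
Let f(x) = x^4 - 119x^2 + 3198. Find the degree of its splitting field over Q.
[K : Q] = 4

Solving the quadratic in x^2: x^2 = (119 ± √(119^2 - 4·3198))/2 = (119 ± √1369)/2 = (119 ± 37)/2, giving x^2 = 78 or x^2 = 41. So f(x) = (x^2 - 78)(x^2 - 41) and the roots of f are ±√78, ±√41. Hence the splitting field is K = Q(√78, √41). Since 78 and 41 are distinct squarefree integers > 1, their product 3198 is not a perfect square, so √41 ∉ Q(√78). By the tower law [K:Q] = [Q(√78,√41):Q(√78)] · [Q(√78):Q] = 2 · 2 = 4.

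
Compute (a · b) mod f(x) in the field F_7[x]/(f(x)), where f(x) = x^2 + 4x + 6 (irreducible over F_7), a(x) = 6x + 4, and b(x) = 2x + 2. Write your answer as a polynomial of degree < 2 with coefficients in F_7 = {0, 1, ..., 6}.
a · b ≡ 6 (mod f(x))

Multiply in F_7[x]: a(x)·b(x) = (6x + 4)·(2x + 2) = 5x^2 + 6x + 1. This has degree ≥ 2, so divide by f(x) over F_7: 5x^2 + 6x + 1 = (5)·(x^2 + 4x + 6) + (6). Hence a·b ≡ 6 (mod f). (F_7[x]/(f) is a field with 7^2 = 49 elements since f is irreducible of degree 2.)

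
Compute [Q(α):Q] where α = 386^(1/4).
[Q(α):Q] = 4

α is a root of x^4 - 386. By Eisenstein's criterion at the prime p = 2 (which divides the constant term 386 but p^2 = 4 does not, since 386 is squarefree), x^4 - 386 is irreducible over Q. Hence [Q(α):Q] = 4.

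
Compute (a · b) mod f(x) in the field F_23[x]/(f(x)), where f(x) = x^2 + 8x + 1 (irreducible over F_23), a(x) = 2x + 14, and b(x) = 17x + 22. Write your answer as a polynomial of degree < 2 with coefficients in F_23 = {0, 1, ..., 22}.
a · b ≡ 10x + 21 (mod f(x))

Multiply in F_23[x]: a(x)·b(x) = (2x + 14)·(17x + 22) = 11x^2 + 6x + 9. This has degree ≥ 2, so divide by f(x) over F_23: 11x^2 + 6x + 9 = (11)·(x^2 + 8x + 1) + (10x + 21). Hence a·b ≡ 10x + 21 (mod f). (F_23[x]/(f) is a field with 23^2 = 529 elements since f is irreducible of degree 2.)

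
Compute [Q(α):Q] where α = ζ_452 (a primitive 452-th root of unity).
[Q(α):Q] = 224

The minimal polynomial of ζ_452 over Q is the 452-th cyclotomic polynomial Φ_452(x), which is irreducible over Q and has degree φ(452) = 224. Hence [Q(α):Q] = φ(452) = 224.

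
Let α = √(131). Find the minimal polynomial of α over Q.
m_α(x) = x^2 - 131

α satisfies α^2 - 131 = 0, so x^2 - 131 annihilates α. Since d = 131 is squarefree and ≠ 1, it is not a perfect square in Q, so x^2 - 131 has no rational root and is therefore irreducible over Q (a degree-2 polynomial over a field is irreducible iff it has no root). Hence m_α(x) = x^2 - 131.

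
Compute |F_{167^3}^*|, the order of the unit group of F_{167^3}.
|F_{167^3}^*| = 4657462

F_{167^3} has 167^3 = 4657463 elements; its multiplicative group consists of all nonzero elements, so |F_{167^3}^*| = 4657463 - 1 = 4657462. (It is cyclic since any finite subgroup of the multiplicative group of a field is cyclic.)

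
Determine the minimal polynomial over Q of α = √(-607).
m_α(x) = x^2 + 607

α satisfies α^2 + 607 = 0, so x^2 + 607 annihilates α. Since d = -607 is squarefree and ≠ 1, it is not a perfect square in Q, so x^2 + 607 has no rational root and is therefore irreducible over Q (a degree-2 polynomial over a field is irreducible iff it has no root). Hence m_α(x) = x^2 + 607.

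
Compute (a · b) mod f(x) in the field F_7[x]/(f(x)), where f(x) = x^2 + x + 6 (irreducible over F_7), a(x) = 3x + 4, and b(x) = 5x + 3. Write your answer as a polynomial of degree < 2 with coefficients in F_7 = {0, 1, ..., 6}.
a · b ≡ 6 (mod f(x))

Multiply in F_7[x]: a(x)·b(x) = (3x + 4)·(5x + 3) = x^2 + x + 5. This has degree ≥ 2, so divide by f(x) over F_7: x^2 + x + 5 = (1)·(x^2 + x + 6) + (6). Hence a·b ≡ 6 (mod f). (F_7[x]/(f) is a field with 7^2 = 49 elements since f is irreducible of degree 2.)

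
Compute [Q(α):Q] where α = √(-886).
[Q(α):Q] = 2

[Q(α):Q] equals the degree of the minimal polynomial of α. Here α^2 = -886 and x^2 + 886 is irreducible (d = -886 is squarefree, ≠ 1, hence not a square), so deg(m_α) = 2. Thus [Q(α):Q] = 2.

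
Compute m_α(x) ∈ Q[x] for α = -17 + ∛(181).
m_α(x) = x^3 + 51x^2 + 867x + 4732

Set β = α + 17 = ∛(181), so β^3 = 181. Then (α + 17)^3 - 181 = 0, i.e. α is a root of g(x) = (x + 17)^3 - 181 = x^3 + 51x^2 + 867x + 4732. Since g(x) = h(x + 17) where h(x) = x^3 - 181, and h is irreducible over Q (because 181 is not a perfect cube, so h has no rational root, and a monic cubic with no rational root is irreducible), g is also irreducible (irreducibility is preserved under the substitution x → x + 17). Hence m_α(x) = x^3 + 51x^2 + 867x + 4732.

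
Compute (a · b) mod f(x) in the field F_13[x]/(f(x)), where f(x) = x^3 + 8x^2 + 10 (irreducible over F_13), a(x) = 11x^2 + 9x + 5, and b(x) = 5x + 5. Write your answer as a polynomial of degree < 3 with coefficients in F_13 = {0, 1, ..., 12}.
a · b ≡ 11x^2 + 5x + 8 (mod f(x))

Multiply in F_13[x]: a(x)·b(x) = (11x^2 + 9x + 5)·(5x + 5) = 3x^3 + 9x^2 + 5x + 12. This has degree ≥ 3, so divide by f(x) over F_13: 3x^3 + 9x^2 + 5x + 12 = (3)·(x^3 + 8x^2 + 10) + (11x^2 + 5x + 8). Hence a·b ≡ 11x^2 + 5x + 8 (mod f). (F_13[x]/(f) is a field with 13^3 = 2197 elements since f is irreducible of degree 3.)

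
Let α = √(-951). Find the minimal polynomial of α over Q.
m_α(x) = x^2 + 951

α satisfies α^2 + 951 = 0, so x^2 + 951 annihilates α. Since d = -951 is squarefree and ≠ 1, it is not a perfect square in Q, so x^2 + 951 has no rational root and is therefore irreducible over Q (a degree-2 polynomial over a field is irreducible iff it has no root). Hence m_α(x) = x^2 + 951.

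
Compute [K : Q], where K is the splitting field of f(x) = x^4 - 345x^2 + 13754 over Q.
[K : Q] = 4

Solving the quadratic in x^2: x^2 = (345 ± √(345^2 - 4·13754))/2 = (345 ± √64009)/2 = (345 ± 253)/2, giving x^2 = 299 or x^2 = 46. So f(x) = (x^2 - 299)(x^2 - 46) and the roots of f are ±√299, ±√46. Hence the splitting field is K = Q(√299, √46). Since 299 and 46 are distinct squarefree integers > 1, their product 13754 is not a perfect square, so √46 ∉ Q(√299). By the tower law [K:Q] = [Q(√299,√46):Q(√299)] · [Q(√299):Q] = 2 · 2 = 4.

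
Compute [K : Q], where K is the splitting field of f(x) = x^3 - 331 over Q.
[K : Q] = 6

The roots of x^3 - 331 are ∛331, ω∛331, ω^2∛331 where ω = e^(2πi/3) is a primitive cube root of unity, so K = Q(∛331, ω). Now [Q(∛331):Q] = 3 (since 331 is not a perfect cube, x^3 - 331 is irreducible) and [Q(ω):Q] = 2. Both 2 and 3 divide [K:Q], and [K:Q] ≤ 3·2 = 6, so [K:Q] = 6. (Equivalently: Q(∛331) ⊂ R but ω ∉ R, so [K : Q(∛331)] = 2.)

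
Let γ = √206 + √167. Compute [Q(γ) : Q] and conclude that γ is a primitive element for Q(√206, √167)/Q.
[Q(γ) : Q] = 4 (equivalently, Q(γ) = Q(√206, √167))

Obviously Q(γ) ⊆ Q(√206, √167), and [Q(√206, √167):Q] = 4 (since 206, 167 are distinct squarefree integers > 1 with 34402 not a perfect square). To show equality we compute the minimal polynomial of γ. From γ = √206 + √167: γ^2 = 206 + 2√(34402) + 167 = 373 + 2√(34402), so γ^2 - 373 = 2√(34402); squaring, (γ^2 - 373)^2 = 4·34402, i.e. γ^4 - 746γ^2 + 139129 - 137608 = 0, i.e. γ^4 - 746γ^2 + 1521 = 0. So γ is a root of x^4 - 746x^2 + 1521. This polynomial is irreducible over Q: it has no rational root (each ±√206 ± √167 is irrational), and any factorization into two quadratics over Q would force √(34402) ∈ Q (pairing opposite roots) or √206, √167 ∈ Q (other pairings), all impossible. Hence [Q(γ):Q] = 4 = [Q(√206, √167):Q], so Q(γ) = Q(√206, √167).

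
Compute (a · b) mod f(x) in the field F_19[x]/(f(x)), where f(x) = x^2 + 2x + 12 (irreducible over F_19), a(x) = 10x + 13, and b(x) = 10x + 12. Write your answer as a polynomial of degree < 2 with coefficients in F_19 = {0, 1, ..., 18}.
a · b ≡ 12x + 1 (mod f(x))

Multiply in F_19[x]: a(x)·b(x) = (10x + 13)·(10x + 12) = 5x^2 + 3x + 4. This has degree ≥ 2, so divide by f(x) over F_19: 5x^2 + 3x + 4 = (5)·(x^2 + 2x + 12) + (12x + 1). Hence a·b ≡ 12x + 1 (mod f). (F_19[x]/(f) is a field with 19^2 = 361 elements since f is irreducible of degree 2.)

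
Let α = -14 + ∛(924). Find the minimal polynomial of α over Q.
m_α(x) = x^3 + 42x^2 + 588x + 1820

Set β = α + 14 = ∛(924), so β^3 = 924. Then (α + 14)^3 - 924 = 0, i.e. α is a root of g(x) = (x + 14)^3 - 924 = x^3 + 42x^2 + 588x + 1820. Since g(x) = h(x + 14) where h(x) = x^3 - 924, and h is irreducible over Q (because 924 is not a perfect cube, so h has no rational root, and a monic cubic with no rational root is irreducible), g is also irreducible (irreducibility is preserved under the substitution x → x + 14). Hence m_α(x) = x^3 + 42x^2 + 588x + 1820.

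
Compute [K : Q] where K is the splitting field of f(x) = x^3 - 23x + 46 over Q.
[K : Q] = 6

By the rational root test, any rational root of the monic integer polynomial f(x) = x^3 - 23x + 46 must be an integer dividing the constant term 46, i.e. one of ±{1, 2, 23, 46}. Evaluating: f(1) = 24, f(-1) = 68, f(2) = 8, f(-2) = 84, f(23) = 11684, f(-23) = -11592, f(46) = 96324, f(-46) = -96232; none is 0, so f has no rational root and is therefore irreducible over Q (a cubic with no linear factor over a field is irreducible). For an irreducible cubic, the Galois group is A_3 or S_3 according as the discriminant disc(f) = -4a^3 - 27b^2 = -4·(-23)^3 - 27·(46)^2 = -8464 is or is not a square in Q. Here disc(f) = -8464 is not a perfect square in Q, so the Galois group of f over Q is not contained in A_3 and must be all of S_3. The splitting field has degree |S_3| = 6 over Q, so [K : Q] = 6.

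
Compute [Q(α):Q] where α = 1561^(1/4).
[Q(α):Q] = 4

α is a root of x^4 - 1561. By Eisenstein's criterion at the prime p = 7 (which divides the constant term 1561 but p^2 = 49 does not, since 1561 is squarefree), x^4 - 1561 is irreducible over Q. Hence [Q(α):Q] = 4.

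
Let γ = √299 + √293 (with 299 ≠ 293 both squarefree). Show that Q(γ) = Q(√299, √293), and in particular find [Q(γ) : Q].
[Q(γ) : Q] = 4 (equivalently, Q(γ) = Q(√299, √293))

Obviously Q(γ) ⊆ Q(√299, √293), and [Q(√299, √293):Q] = 4 (since 299, 293 are distinct squarefree integers > 1 with 87607 not a perfect square). To show equality we compute the minimal polynomial of γ. From γ = √299 + √293: γ^2 = 299 + 2√(87607) + 293 = 592 + 2√(87607), so γ^2 - 592 = 2√(87607); squaring, (γ^2 - 592)^2 = 4·87607, i.e. γ^4 - 1184γ^2 + 350464 - 350428 = 0, i.e. γ^4 - 1184γ^2 + 36 = 0. So γ is a root of x^4 - 1184x^2 + 36. This polynomial is irreducible over Q: it has no rational root (each ±√299 ± √293 is irrational), and any factorization into two quadratics over Q would force √(87607) ∈ Q (pairing opposite roots) or √299, √293 ∈ Q (other pairings), all impossible. Hence [Q(γ):Q] = 4 = [Q(√299, √293):Q], so Q(γ) = Q(√299, √293).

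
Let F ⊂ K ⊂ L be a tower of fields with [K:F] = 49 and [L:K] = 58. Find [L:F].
[L:F] = 2842

The tower law says that for any tower of field extensions F ⊂ K ⊂ L with finite degrees, [L:F] = [L:K] · [K:F]. Here this gives [L:F] = 58 · 49 = 2842.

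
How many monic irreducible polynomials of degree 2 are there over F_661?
There are 218130 monic irreducible polynomials of degree 2 over F_661

Each element of F_{661^2} that lies in no proper subfield is a root of exactly one monic irreducible of degree 2 over F_661, and each such polynomial has 2 distinct roots in F_{661^2}. By Möbius inversion the count is N_661(2) = (1/2) Σ_{d|2} μ(2/d) · 661^d = (1/2)(μ(2)·661^1 + μ(1)·661^2) = 436260/2 = 218130.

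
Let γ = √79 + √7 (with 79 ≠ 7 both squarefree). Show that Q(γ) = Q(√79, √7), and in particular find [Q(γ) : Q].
[Q(γ) : Q] = 4 (equivalently, Q(γ) = Q(√79, √7))

Obviously Q(γ) ⊆ Q(√79, √7), and [Q(√79, √7):Q] = 4 (since 79, 7 are distinct squarefree integers > 1 with 553 not a perfect square). To show equality we compute the minimal polynomial of γ. From γ = √79 + √7: γ^2 = 79 + 2√(553) + 7 = 86 + 2√(553), so γ^2 - 86 = 2√(553); squaring, (γ^2 - 86)^2 = 4·553, i.e. γ^4 - 172γ^2 + 7396 - 2212 = 0, i.e. γ^4 - 172γ^2 + 5184 = 0. So γ is a root of x^4 - 172x^2 + 5184. This polynomial is irreducible over Q: it has no rational root (each ±√79 ± √7 is irrational), and any factorization into two quadratics over Q would force √(553) ∈ Q (pairing opposite roots) or √79, √7 ∈ Q (other pairings), all impossible. Hence [Q(γ):Q] = 4 = [Q(√79, √7):Q], so Q(γ) = Q(√79, √7).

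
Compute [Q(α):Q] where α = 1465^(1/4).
[Q(α):Q] = 4

α is a root of x^4 - 1465. By Eisenstein's criterion at the prime p = 5 (which divides the constant term 1465 but p^2 = 25 does not, since 1465 is squarefree), x^4 - 1465 is irreducible over Q. Hence [Q(α):Q] = 4.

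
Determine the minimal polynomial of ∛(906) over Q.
m_α(x) = x^3 - 906

α satisfies α^3 = 906, so x^3 - 906 annihilates α. By the rational root test, a rational root p/q (in lowest terms) of x^3 - 906 would satisfy p^3 = 906 q^3, forcing q = 1 and p^3 = 906; but 906 is not a perfect cube, contradiction. A monic cubic over Q with no rational root is irreducible (any nontrivial factorization would include a linear factor). Hence x^3 - 906 is the minimal polynomial of α, and in particular [Q(α):Q] = 3.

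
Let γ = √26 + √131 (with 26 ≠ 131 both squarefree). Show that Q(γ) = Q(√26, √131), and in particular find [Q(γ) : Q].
[Q(γ) : Q] = 4 (equivalently, Q(γ) = Q(√26, √131))

Obviously Q(γ) ⊆ Q(√26, √131), and [Q(√26, √131):Q] = 4 (since 26, 131 are distinct squarefree integers > 1 with 3406 not a perfect square). To show equality we compute the minimal polynomial of γ. From γ = √26 + √131: γ^2 = 26 + 2√(3406) + 131 = 157 + 2√(3406), so γ^2 - 157 = 2√(3406); squaring, (γ^2 - 157)^2 = 4·3406, i.e. γ^4 - 314γ^2 + 24649 - 13624 = 0, i.e. γ^4 - 314γ^2 + 11025 = 0. So γ is a root of x^4 - 314x^2 + 11025. This polynomial is irreducible over Q: it has no rational root (each ±√26 ± √131 is irrational), and any factorization into two quadratics over Q would force √(3406) ∈ Q (pairing opposite roots) or √26, √131 ∈ Q (other pairings), all impossible. Hence [Q(γ):Q] = 4 = [Q(√26, √131):Q], so Q(γ) = Q(√26, √131).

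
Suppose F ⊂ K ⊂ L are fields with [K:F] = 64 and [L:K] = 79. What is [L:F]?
[L:F] = 5056

The tower law says that for any tower of field extensions F ⊂ K ⊂ L with finite degrees, [L:F] = [L:K] · [K:F]. Here this gives [L:F] = 79 · 64 = 5056.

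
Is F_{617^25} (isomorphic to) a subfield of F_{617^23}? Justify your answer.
No: F_{617^25} is not a subfield of F_{617^23}

F_{p^m} embeds in F_{p^n} iff m | n. Here 25 ∤ 23 (since 23 = 0·25 + 23 with remainder 23 ≠ 0), so F_{617^25} is not a subfield of F_{617^23}. Equivalently: if it were, the tower law would give 25 = [F_{617^25}:F_617] dividing [F_{617^23}:F_617] = 23, contradiction.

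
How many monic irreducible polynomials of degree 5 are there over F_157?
There are 19077798480 monic irreducible polynomials of degree 5 over F_157

Each element of F_{157^5} that lies in no proper subfield is a root of exactly one monic irreducible of degree 5 over F_157, and each such polynomial has 5 distinct roots in F_{157^5}. By Möbius inversion the count is N_157(5) = (1/5) Σ_{d|5} μ(5/d) · 157^d = (1/5)(μ(5)·157^1 + μ(1)·157^5) = 95388992400/5 = 19077798480.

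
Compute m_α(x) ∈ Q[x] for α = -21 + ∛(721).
m_α(x) = x^3 + 63x^2 + 1323x + 8540

Set β = α + 21 = ∛(721), so β^3 = 721. Then (α + 21)^3 - 721 = 0, i.e. α is a root of g(x) = (x + 21)^3 - 721 = x^3 + 63x^2 + 1323x + 8540. Since g(x) = h(x + 21) where h(x) = x^3 - 721, and h is irreducible over Q (because 721 is not a perfect cube, so h has no rational root, and a monic cubic with no rational root is irreducible), g is also irreducible (irreducibility is preserved under the substitution x → x + 21). Hence m_α(x) = x^3 + 63x^2 + 1323x + 8540.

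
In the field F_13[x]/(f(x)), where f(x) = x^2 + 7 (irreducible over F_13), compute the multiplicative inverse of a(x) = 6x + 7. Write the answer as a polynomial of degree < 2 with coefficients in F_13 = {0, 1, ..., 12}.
a(x)^(-1) ≡ 10x + 10 (mod f(x))

Since f is irreducible over F_13, F_13[x]/(f) is a field and a(x) ≠ 0 has an inverse. Apply the extended Euclidean algorithm to f(x) and a(x) in F_13[x]: f(x) = (11x + 11)·a(x) + (8). The last nonzero remainder is the constant 8 = gcd(f, a) in F_13. Back-substituting through the division chain expresses 8 = s(x)·a(x) + t(x)·f(x) with s(x) ≡ 2x + 2 (mod f), so (2x + 2)·a(x) ≡ 8 (mod f). Multiplying by 8^(-1) ≡ 5 in F_13 gives a(x)^(-1) ≡ 5·(2x + 2) ≡ 10x + 10 (mod f). Check: (6x + 7)·(10x + 10) = 8x^2 + 5 ≡ 1 (mod x^2 + 7).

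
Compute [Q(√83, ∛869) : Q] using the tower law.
[Q(√83, ∛869) : Q] = 6

Let L = Q(√83, ∛869). Since Q(√83) ⊂ L and [Q(√83):Q] = 2, the tower law gives 2 | [L:Q]. Likewise Q(∛869) ⊂ L with [Q(∛869):Q] = 3 (because 869 is not a perfect cube), so 3 | [L:Q]. As gcd(2,3) = 1, [L:Q] is divisible by 6. Conversely L is generated over Q by √83 and ∛869, so [L:Q] ≤ 2·3 = 6. Therefore [Q(√83, ∛869) : Q] = 6.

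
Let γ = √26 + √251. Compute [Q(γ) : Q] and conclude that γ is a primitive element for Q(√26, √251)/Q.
[Q(γ) : Q] = 4 (equivalently, Q(γ) = Q(√26, √251))

Obviously Q(γ) ⊆ Q(√26, √251), and [Q(√26, √251):Q] = 4 (since 26, 251 are distinct squarefree integers > 1 with 6526 not a perfect square). To show equality we compute the minimal polynomial of γ. From γ = √26 + √251: γ^2 = 26 + 2√(6526) + 251 = 277 + 2√(6526), so γ^2 - 277 = 2√(6526); squaring, (γ^2 - 277)^2 = 4·6526, i.e. γ^4 - 554γ^2 + 76729 - 26104 = 0, i.e. γ^4 - 554γ^2 + 50625 = 0. So γ is a root of x^4 - 554x^2 + 50625. This polynomial is irreducible over Q: it has no rational root (each ±√26 ± √251 is irrational), and any factorization into two quadratics over Q would force √(6526) ∈ Q (pairing opposite roots) or √26, √251 ∈ Q (other pairings), all impossible. Hence [Q(γ):Q] = 4 = [Q(√26, √251):Q], so Q(γ) = Q(√26, √251).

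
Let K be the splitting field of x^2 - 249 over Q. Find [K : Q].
[K : Q] = 2

f(x) = x^2 - 249 factors as (x - √249)(x + √249). The splitting field is K = Q(√249). Since 249 is squarefree and > 1, it is not a perfect square, so x^2 - 249 is irreducible over Q and [Q(√249) : Q] = 2. Hence [K : Q] = 2.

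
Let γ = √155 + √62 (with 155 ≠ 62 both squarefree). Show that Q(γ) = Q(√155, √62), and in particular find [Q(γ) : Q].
[Q(γ) : Q] = 4 (equivalently, Q(γ) = Q(√155, √62))

Obviously Q(γ) ⊆ Q(√155, √62), and [Q(√155, √62):Q] = 4 (since 155, 62 are distinct squarefree integers > 1 with 9610 not a perfect square). To show equality we compute the minimal polynomial of γ. From γ = √155 + √62: γ^2 = 155 + 2√(9610) + 62 = 217 + 2√(9610), so γ^2 - 217 = 2√(9610); squaring, (γ^2 - 217)^2 = 4·9610, i.e. γ^4 - 434γ^2 + 47089 - 38440 = 0, i.e. γ^4 - 434γ^2 + 8649 = 0. So γ is a root of x^4 - 434x^2 + 8649. This polynomial is irreducible over Q: it has no rational root (each ±√155 ± √62 is irrational), and any factorization into two quadratics over Q would force √(9610) ∈ Q (pairing opposite roots) or √155, √62 ∈ Q (other pairings), all impossible. Hence [Q(γ):Q] = 4 = [Q(√155, √62):Q], so Q(γ) = Q(√155, √62).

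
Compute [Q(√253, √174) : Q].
[Q(√253, √174) : Q] = 4

[Q(√253):Q] = 2 (min poly x^2 - 253, irreducible since 253 is squarefree > 1). For the top step, suppose √174 ∈ Q(√253), say √174 = c + d√253 with c, d ∈ Q. Squaring: 174 = c^2 + 253d^2 + 2cd√253. Since √253 ∉ Q this forces 2cd = 0. If d = 0 then √174 = c ∈ Q, contradicting 174 squarefree > 1. If c = 0 then 174 = 253d^2, so 253·174 = (253d)^2 is a perfect square in Q — but 253·174 = 44022 is not a perfect square (since 253 and 174 are distinct squarefree integers). Contradiction. Hence √174 ∉ Q(√253), so x^2 - 174 stays irreducible over Q(√253) and [Q(√253, √174) : Q(√253)] = 2. By the tower law, [Q(√253, √174) : Q] = 2 · 2 = 4.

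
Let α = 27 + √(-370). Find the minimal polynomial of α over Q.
m_α(x) = x^2 - 54x + 1099

From α - 27 = √(-370), squaring gives (α - 27)^2 = -370, i.e. α^2 - 54α + 729 = -370, so α^2 - 54α + 1099 = 0. The discriminant of x^2 - 54x + 1099 is (-54)^2 - 4·(1099) = 2916 - 4396 = -1480, and 4·(-370) is not a perfect square in Q since -370 is squarefree and ≠ 1. Hence x^2 - 54x + 1099 is irreducible over Q and is the minimal polynomial of α.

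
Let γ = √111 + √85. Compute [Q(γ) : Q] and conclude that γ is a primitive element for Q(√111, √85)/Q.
[Q(γ) : Q] = 4 (equivalently, Q(γ) = Q(√111, √85))

Obviously Q(γ) ⊆ Q(√111, √85), and [Q(√111, √85):Q] = 4 (since 111, 85 are distinct squarefree integers > 1 with 9435 not a perfect square). To show equality we compute the minimal polynomial of γ. From γ = √111 + √85: γ^2 = 111 + 2√(9435) + 85 = 196 + 2√(9435), so γ^2 - 196 = 2√(9435); squaring, (γ^2 - 196)^2 = 4·9435, i.e. γ^4 - 392γ^2 + 38416 - 37740 = 0, i.e. γ^4 - 392γ^2 + 676 = 0. So γ is a root of x^4 - 392x^2 + 676. This polynomial is irreducible over Q: it has no rational root (each ±√111 ± √85 is irrational), and any factorization into two quadratics over Q would force √(9435) ∈ Q (pairing opposite roots) or √111, √85 ∈ Q (other pairings), all impossible. Hence [Q(γ):Q] = 4 = [Q(√111, √85):Q], so Q(γ) = Q(√111, √85).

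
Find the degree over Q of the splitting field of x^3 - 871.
[K : Q] = 6

The roots of x^3 - 871 are ∛871, ω∛871, ω^2∛871 where ω = e^(2πi/3) is a primitive cube root of unity, so K = Q(∛871, ω). Now [Q(∛871):Q] = 3 (since 871 is not a perfect cube, x^3 - 871 is irreducible) and [Q(ω):Q] = 2. Both 2 and 3 divide [K:Q], and [K:Q] ≤ 3·2 = 6, so [K:Q] = 6. (Equivalently: Q(∛871) ⊂ R but ω ∉ R, so [K : Q(∛871)] = 2.)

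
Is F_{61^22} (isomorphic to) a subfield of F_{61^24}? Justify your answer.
No: F_{61^22} is not a subfield of F_{61^24}

F_{p^m} embeds in F_{p^n} iff m | n. Here 22 ∤ 24 (since 24 = 1·22 + 2 with remainder 2 ≠ 0), so F_{61^22} is not a subfield of F_{61^24}. Equivalently: if it were, the tower law would give 22 = [F_{61^22}:F_61] dividing [F_{61^24}:F_61] = 24, contradiction.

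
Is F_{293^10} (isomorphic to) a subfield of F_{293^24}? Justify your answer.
No: F_{293^10} is not a subfield of F_{293^24}

F_{p^m} embeds in F_{p^n} iff m | n. Here 10 ∤ 24 (since 24 = 2·10 + 4 with remainder 4 ≠ 0), so F_{293^10} is not a subfield of F_{293^24}. Equivalently: if it were, the tower law would give 10 = [F_{293^10}:F_293] dividing [F_{293^24}:F_293] = 24, contradiction.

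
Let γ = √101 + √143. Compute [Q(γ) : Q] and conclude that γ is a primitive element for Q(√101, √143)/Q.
[Q(γ) : Q] = 4 (equivalently, Q(γ) = Q(√101, √143))

Obviously Q(γ) ⊆ Q(√101, √143), and [Q(√101, √143):Q] = 4 (since 101, 143 are distinct squarefree integers > 1 with 14443 not a perfect square). To show equality we compute the minimal polynomial of γ. From γ = √101 + √143: γ^2 = 101 + 2√(14443) + 143 = 244 + 2√(14443), so γ^2 - 244 = 2√(14443); squaring, (γ^2 - 244)^2 = 4·14443, i.e. γ^4 - 488γ^2 + 59536 - 57772 = 0, i.e. γ^4 - 488γ^2 + 1764 = 0. So γ is a root of x^4 - 488x^2 + 1764. This polynomial is irreducible over Q: it has no rational root (each ±√101 ± √143 is irrational), and any factorization into two quadratics over Q would force √(14443) ∈ Q (pairing opposite roots) or √101, √143 ∈ Q (other pairings), all impossible. Hence [Q(γ):Q] = 4 = [Q(√101, √143):Q], so Q(γ) = Q(√101, √143).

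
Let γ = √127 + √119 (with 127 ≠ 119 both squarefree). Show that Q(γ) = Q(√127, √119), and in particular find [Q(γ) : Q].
[Q(γ) : Q] = 4 (equivalently, Q(γ) = Q(√127, √119))

Obviously Q(γ) ⊆ Q(√127, √119), and [Q(√127, √119):Q] = 4 (since 127, 119 are distinct squarefree integers > 1 with 15113 not a perfect square). To show equality we compute the minimal polynomial of γ. From γ = √127 + √119: γ^2 = 127 + 2√(15113) + 119 = 246 + 2√(15113), so γ^2 - 246 = 2√(15113); squaring, (γ^2 - 246)^2 = 4·15113, i.e. γ^4 - 492γ^2 + 60516 - 60452 = 0, i.e. γ^4 - 492γ^2 + 64 = 0. So γ is a root of x^4 - 492x^2 + 64. This polynomial is irreducible over Q: it has no rational root (each ±√127 ± √119 is irrational), and any factorization into two quadratics over Q would force √(15113) ∈ Q (pairing opposite roots) or √127, √119 ∈ Q (other pairings), all impossible. Hence [Q(γ):Q] = 4 = [Q(√127, √119):Q], so Q(γ) = Q(√127, √119).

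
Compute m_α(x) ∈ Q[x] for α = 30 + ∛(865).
m_α(x) = x^3 - 90x^2 + 2700x - 27865

Set β = α - 30 = ∛(865), so β^3 = 865. Then (α - 30)^3 - 865 = 0, i.e. α is a root of g(x) = (x - 30)^3 - 865 = x^3 - 90x^2 + 2700x - 27865. Since g(x) = h(x - 30) where h(x) = x^3 - 865, and h is irreducible over Q (because 865 is not a perfect cube, so h has no rational root, and a monic cubic with no rational root is irreducible), g is also irreducible (irreducibility is preserved under the substitution x → x - 30). Hence m_α(x) = x^3 - 90x^2 + 2700x - 27865.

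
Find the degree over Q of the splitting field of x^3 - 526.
[K : Q] = 6

The roots of x^3 - 526 are ∛526, ω∛526, ω^2∛526 where ω = e^(2πi/3) is a primitive cube root of unity, so K = Q(∛526, ω). Now [Q(∛526):Q] = 3 (since 526 is not a perfect cube, x^3 - 526 is irreducible) and [Q(ω):Q] = 2. Both 2 and 3 divide [K:Q], and [K:Q] ≤ 3·2 = 6, so [K:Q] = 6. (Equivalently: Q(∛526) ⊂ R but ω ∉ R, so [K : Q(∛526)] = 2.)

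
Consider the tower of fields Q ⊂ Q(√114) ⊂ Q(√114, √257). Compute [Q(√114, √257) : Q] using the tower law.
[Q(√114, √257) : Q] = 4

[Q(√114):Q] = 2 (min poly x^2 - 114, irreducible since 114 is squarefree > 1). For the top step, suppose √257 ∈ Q(√114), say √257 = c + d√114 with c, d ∈ Q. Squaring: 257 = c^2 + 114d^2 + 2cd√114. Since √114 ∉ Q this forces 2cd = 0. If d = 0 then √257 = c ∈ Q, contradicting 257 squarefree > 1. If c = 0 then 257 = 114d^2, so 114·257 = (114d)^2 is a perfect square in Q — but 114·257 = 29298 is not a perfect square (since 114 and 257 are distinct squarefree integers). Contradiction. Hence √257 ∉ Q(√114), so x^2 - 257 stays irreducible over Q(√114) and [Q(√114, √257) : Q(√114)] = 2. By the tower law, [Q(√114, √257) : Q] = 2 · 2 = 4.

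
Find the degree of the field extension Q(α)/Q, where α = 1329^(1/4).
[Q(α):Q] = 4

α is a root of x^4 - 1329. By Eisenstein's criterion at the prime p = 3 (which divides the constant term 1329 but p^2 = 9 does not, since 1329 is squarefree), x^4 - 1329 is irreducible over Q. Hence [Q(α):Q] = 4.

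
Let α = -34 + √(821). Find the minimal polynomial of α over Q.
m_α(x) = x^2 + 68x + 335

From α + 34 = √(821), squaring gives (α + 34)^2 = 821, i.e. α^2 + 68α + 1156 = 821, so α^2 + 68α + 335 = 0. The discriminant of x^2 + 68x + 335 is (68)^2 - 4·(335) = 4624 - 1340 = 3284, and 4·(821) is not a perfect square in Q since 821 is squarefree and ≠ 1. Hence x^2 + 68x + 335 is irreducible over Q and is the minimal polynomial of α.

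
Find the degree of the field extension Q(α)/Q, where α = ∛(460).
[Q(α):Q] = 3

The minimal polynomial of α is x^3 - 460, irreducible over Q since 460 is not a perfect cube (so x^3 - 460 has no rational root). Hence [Q(α):Q] = deg(m_α) = 3.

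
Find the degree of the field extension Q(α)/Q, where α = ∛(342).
[Q(α):Q] = 3

The minimal polynomial of α is x^3 - 342, irreducible over Q since 342 is not a perfect cube (so x^3 - 342 has no rational root). Hence [Q(α):Q] = deg(m_α) = 3.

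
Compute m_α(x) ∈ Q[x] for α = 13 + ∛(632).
m_α(x) = x^3 - 39x^2 + 507x - 2829

Set β = α - 13 = ∛(632), so β^3 = 632. Then (α - 13)^3 - 632 = 0, i.e. α is a root of g(x) = (x - 13)^3 - 632 = x^3 - 39x^2 + 507x - 2829. Since g(x) = h(x - 13) where h(x) = x^3 - 632, and h is irreducible over Q (because 632 is not a perfect cube, so h has no rational root, and a monic cubic with no rational root is irreducible), g is also irreducible (irreducibility is preserved under the substitution x → x - 13). Hence m_α(x) = x^3 - 39x^2 + 507x - 2829.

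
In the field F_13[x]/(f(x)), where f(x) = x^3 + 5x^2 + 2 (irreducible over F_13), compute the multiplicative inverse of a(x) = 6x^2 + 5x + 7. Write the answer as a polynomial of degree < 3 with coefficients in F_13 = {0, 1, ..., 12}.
a(x)^(-1) ≡ 3x^2 + 7x (mod f(x))

Since f is irreducible over F_13, F_13[x]/(f) is a field and a(x) ≠ 0 has an inverse. Apply the extended Euclidean algorithm to f(x) and a(x) in F_13[x]: f(x) = (11x + 9)·a(x) + (8x + 4);  a(x) = (4x + 10)·(8x + 4) + (6). The last nonzero remainder is the constant 6 = gcd(f, a) in F_13. Back-substituting through the division chain expresses 6 = s(x)·a(x) + t(x)·f(x) with s(x) ≡ 5x^2 + 3x (mod f), so (5x^2 + 3x)·a(x) ≡ 6 (mod f). Multiplying by 6^(-1) ≡ 11 in F_13 gives a(x)^(-1) ≡ 11·(5x^2 + 3x) ≡ 3x^2 + 7x (mod f). Check: (6x^2 + 5x + 7)·(3x^2 + 7x) = 5x^4 + 5x^3 + 4x^2 + 10x ≡ 1 (mod x^3 + 5x^2 + 2).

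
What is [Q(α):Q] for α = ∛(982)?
[Q(α):Q] = 3

The minimal polynomial of α is x^3 - 982, irreducible over Q since 982 is not a perfect cube (so x^3 - 982 has no rational root). Hence [Q(α):Q] = deg(m_α) = 3.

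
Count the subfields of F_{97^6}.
F_{97^6} has 4 subfields

The subfields of F_{p^n} are exactly the fields F_{p^d} for d | n (each is the fixed field of the unique index-d subgroup of Gal(F_{p^n}/F_p) ≅ Z/nZ). The divisors of n = 6 are {1, 2, 3, 6}, giving 4 subfields: F_{97^1}, F_{97^2}, F_{97^3}, F_{97^6}.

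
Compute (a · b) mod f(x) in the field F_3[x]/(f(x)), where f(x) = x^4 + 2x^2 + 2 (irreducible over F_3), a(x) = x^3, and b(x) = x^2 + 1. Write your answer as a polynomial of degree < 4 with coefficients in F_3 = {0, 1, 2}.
a · b ≡ 2x^3 + x (mod f(x))

Multiply in F_3[x]: a(x)·b(x) = (x^3)·(x^2 + 1) = x^5 + x^3. This has degree ≥ 4, so divide by f(x) over F_3: x^5 + x^3 = (x)·(x^4 + 2x^2 + 2) + (2x^3 + x). Hence a·b ≡ 2x^3 + x (mod f). (F_3[x]/(f) is a field with 3^4 = 81 elements since f is irreducible of degree 4.)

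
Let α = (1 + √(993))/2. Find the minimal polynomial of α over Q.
m_α(x) = x^2 - x - 248

From 2α - 1 = √(993), squaring gives (2α - 1)^2 = 993, i.e. 4α^2 - 4α + 1 = 993, so α^2 - α + (1 - 993)/4 = 0. Since 993 ≡ 1 (mod 4), (1 - 993)/4 = -248 ∈ Z. The polynomial x^2 - x - 248 has discriminant 1 - 4·(-248) = 993, which is not a perfect square in Q (d = 993 is squarefree and ≠ 1), so x^2 - x - 248 is irreducible over Q. It is the minimal polynomial of α.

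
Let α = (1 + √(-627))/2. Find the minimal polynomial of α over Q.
m_α(x) = x^2 - x + 157

From 2α - 1 = √(-627), squaring gives (2α - 1)^2 = -627, i.e. 4α^2 - 4α + 1 = -627, so α^2 - α + (1 + 627)/4 = 0. Since -627 ≡ 1 (mod 4), (1 + 627)/4 = 157 ∈ Z. The polynomial x^2 - x + 157 has discriminant 1 - 4·(157) = -627, which is not a perfect square in Q (d = -627 is squarefree and ≠ 1), so x^2 - x + 157 is irreducible over Q. It is the minimal polynomial of α.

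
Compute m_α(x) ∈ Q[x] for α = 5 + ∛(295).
m_α(x) = x^3 - 15x^2 + 75x - 420

Set β = α - 5 = ∛(295), so β^3 = 295. Then (α - 5)^3 - 295 = 0, i.e. α is a root of g(x) = (x - 5)^3 - 295 = x^3 - 15x^2 + 75x - 420. Since g(x) = h(x - 5) where h(x) = x^3 - 295, and h is irreducible over Q (because 295 is not a perfect cube, so h has no rational root, and a monic cubic with no rational root is irreducible), g is also irreducible (irreducibility is preserved under the substitution x → x - 5). Hence m_α(x) = x^3 - 15x^2 + 75x - 420.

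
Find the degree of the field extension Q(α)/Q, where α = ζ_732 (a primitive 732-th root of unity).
[Q(α):Q] = 240

The minimal polynomial of ζ_732 over Q is the 732-th cyclotomic polynomial Φ_732(x), which is irreducible over Q and has degree φ(732) = 240. Hence [Q(α):Q] = φ(732) = 240.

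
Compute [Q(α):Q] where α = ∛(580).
[Q(α):Q] = 3

The minimal polynomial of α is x^3 - 580, irreducible over Q since 580 is not a perfect cube (so x^3 - 580 has no rational root). Hence [Q(α):Q] = deg(m_α) = 3.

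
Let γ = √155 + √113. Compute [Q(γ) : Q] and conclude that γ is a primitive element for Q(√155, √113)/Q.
[Q(γ) : Q] = 4 (equivalently, Q(γ) = Q(√155, √113))

Obviously Q(γ) ⊆ Q(√155, √113), and [Q(√155, √113):Q] = 4 (since 155, 113 are distinct squarefree integers > 1 with 17515 not a perfect square). To show equality we compute the minimal polynomial of γ. From γ = √155 + √113: γ^2 = 155 + 2√(17515) + 113 = 268 + 2√(17515), so γ^2 - 268 = 2√(17515); squaring, (γ^2 - 268)^2 = 4·17515, i.e. γ^4 - 536γ^2 + 71824 - 70060 = 0, i.e. γ^4 - 536γ^2 + 1764 = 0. So γ is a root of x^4 - 536x^2 + 1764. This polynomial is irreducible over Q: it has no rational root (each ±√155 ± √113 is irrational), and any factorization into two quadratics over Q would force √(17515) ∈ Q (pairing opposite roots) or √155, √113 ∈ Q (other pairings), all impossible. Hence [Q(γ):Q] = 4 = [Q(√155, √113):Q], so Q(γ) = Q(√155, √113).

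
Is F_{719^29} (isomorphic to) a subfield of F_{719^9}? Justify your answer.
No: F_{719^29} is not a subfield of F_{719^9}

F_{p^m} embeds in F_{p^n} iff m | n. Here 29 ∤ 9 (since 9 = 0·29 + 9 with remainder 9 ≠ 0), so F_{719^29} is not a subfield of F_{719^9}. Equivalently: if it were, the tower law would give 29 = [F_{719^29}:F_719] dividing [F_{719^9}:F_719] = 9, contradiction.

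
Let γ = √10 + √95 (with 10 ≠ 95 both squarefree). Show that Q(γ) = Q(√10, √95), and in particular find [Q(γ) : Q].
[Q(γ) : Q] = 4 (equivalently, Q(γ) = Q(√10, √95))

Obviously Q(γ) ⊆ Q(√10, √95), and [Q(√10, √95):Q] = 4 (since 10, 95 are distinct squarefree integers > 1 with 950 not a perfect square). To show equality we compute the minimal polynomial of γ. From γ = √10 + √95: γ^2 = 10 + 2√(950) + 95 = 105 + 2√(950), so γ^2 - 105 = 2√(950); squaring, (γ^2 - 105)^2 = 4·950, i.e. γ^4 - 210γ^2 + 11025 - 3800 = 0, i.e. γ^4 - 210γ^2 + 7225 = 0. So γ is a root of x^4 - 210x^2 + 7225. This polynomial is irreducible over Q: it has no rational root (each ±√10 ± √95 is irrational), and any factorization into two quadratics over Q would force √(950) ∈ Q (pairing opposite roots) or √10, √95 ∈ Q (other pairings), all impossible. Hence [Q(γ):Q] = 4 = [Q(√10, √95):Q], so Q(γ) = Q(√10, √95).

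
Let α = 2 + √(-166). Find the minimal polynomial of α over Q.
m_α(x) = x^2 - 4x + 170

From α - 2 = √(-166), squaring gives (α - 2)^2 = -166, i.e. α^2 - 4α + 4 = -166, so α^2 - 4α + 170 = 0. The discriminant of x^2 - 4x + 170 is (-4)^2 - 4·(170) = 16 - 680 = -664, and 4·(-166) is not a perfect square in Q since -166 is squarefree and ≠ 1. Hence x^2 - 4x + 170 is irreducible over Q and is the minimal polynomial of α.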